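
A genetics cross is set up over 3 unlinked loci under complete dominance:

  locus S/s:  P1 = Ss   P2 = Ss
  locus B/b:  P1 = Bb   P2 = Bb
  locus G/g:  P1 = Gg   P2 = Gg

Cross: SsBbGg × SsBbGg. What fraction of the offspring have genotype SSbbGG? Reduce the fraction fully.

SsBbGg gametes: SBG×1, SBg×1, SbG×1, Sbg×1, sBG×1, sBg×1, sbG×1, sbg×1
SsBbGg gametes: SBG×1, SBg×1, SbG×1, Sbg×1, sBG×1, sBg×1, sbG×1, sbg×1
SsBbGg×SsBbGg grid (8·8=64): SSBBGG=1 SSBBGg=2 SSBBgg=1 SSBbGG=2 SSBbGg=4 SSBbgg=2 SSbbGG=1 SSbbGg=2 SSbbgg=1 SsBBGG=2 SsBBGg=4 SsBBgg=2 SsBbGG=4 SsBbGg=8 SsBbgg=4 SsbbGG=2 SsbbGg=4 Ssbbgg=2 ssBBGG=1 ssBBGg=2 ssBBgg=1 ssBbGG=2 ssBbGg=4 ssBbgg=2 ssbbGG=1 ssbbGg=2 ssbbgg=1
SSbbGG hits 1/64; gcd=1; 1÷1/64÷1 = 1/64

P(SSbbGG) = 1/64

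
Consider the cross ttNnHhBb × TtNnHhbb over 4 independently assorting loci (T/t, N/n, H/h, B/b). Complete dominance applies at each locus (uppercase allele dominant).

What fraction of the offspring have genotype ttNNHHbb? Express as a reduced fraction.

ttNnHhBb gametes: tNHB×2, tNHb×2, tNhB×2, tNhb×2, tnHB×2, tnHb×2, tnhB×2, tnhb×2
TtNnHhbb gametes: TNHb×2, TNhb×2, TnHb×2, Tnhb×2, tNHb×2, tNhb×2, tnHb×2, tnhb×2
ttNnHhBb×TtNnHhbb grid (16·16=256): TtNNHHBb=4 TtNNHHbb=4 TtNNHhBb=8 TtNNHhbb=8 TtNNhhBb=4 TtNNhhbb=4 TtNnHHBb=8 TtNnHHbb=8 TtNnHhBb=16 TtNnHhbb=16 TtNnhhBb=8 TtNnhhbb=8 TtnnHHBb=4 TtnnHHbb=4 TtnnHhBb=8 TtnnHhbb=8 TtnnhhBb=4 Ttnnhhbb=4 ttNNHHBb=4 ttNNHHbb=4 ttNNHhBb=8 ttNNHhbb=8 ttNNhhBb=4 ttNNhhbb=4 ttNnHHBb=8 ttNnHHbb=8 ttNnHhBb=16 ttNnHhbb=16 ttNnhhBb=8 ttNnhhbb=8 ttnnHHBb=4 ttnnHHbb=4 ttnnHhBb=8 ttnnHhbb=8 ttnnhhBb=4 ttnnhhbb=4
ttNNHHbb hits 4/256; gcd=4; 4÷4/256÷4 = 1/64

P(ttNNHHbb) = 1/64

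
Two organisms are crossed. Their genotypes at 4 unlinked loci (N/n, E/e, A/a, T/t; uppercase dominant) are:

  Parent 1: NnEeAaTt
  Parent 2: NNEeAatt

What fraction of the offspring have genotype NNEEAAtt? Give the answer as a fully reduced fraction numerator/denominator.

NnEeAaTt gametes: NEAT×1, NEAt×1, NEaT×1, NEat×1, NeAT×1, NeAt×1, NeaT×1, Neat×1, nEAT×1, nEAt×1, nEaT×1, nEat×1, neAT×1, neAt×1, neaT×1, neat×1
NNEeAatt gametes: NEAt×4, NEat×4, NeAt×4, Neat×4
NnEeAaTt×NNEeAatt grid (16·16=256): NNEEAATt=4 NNEEAAtt=4 NNEEAaTt=8 NNEEAatt=8 NNEEaaTt=4 NNEEaatt=4 NNEeAATt=8 NNEeAAtt=8 NNEeAaTt=16 NNEeAatt=16 NNEeaaTt=8 NNEeaatt=8 NNeeAATt=4 NNeeAAtt=4 NNeeAaTt=8 NNeeAatt=8 NNeeaaTt=4 NNeeaatt=4 NnEEAATt=4 NnEEAAtt=4 NnEEAaTt=8 NnEEAatt=8 NnEEaaTt=4 NnEEaatt=4 NnEeAATt=8 NnEeAAtt=8 NnEeAaTt=16 NnEeAatt=16 NnEeaaTt=8 NnEeaatt=8 NneeAATt=4 NneeAAtt=4 NneeAaTt=8 NneeAatt=8 NneeaaTt=4 Nneeaatt=4
NNEEAAtt hits 4/256; gcd=4; 4÷4/256÷4 = 1/64

P(NNEEAAtt) = 1/64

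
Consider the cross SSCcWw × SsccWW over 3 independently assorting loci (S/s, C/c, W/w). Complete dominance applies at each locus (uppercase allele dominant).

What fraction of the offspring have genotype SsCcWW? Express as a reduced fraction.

SSCcWw gametes: SCW×2, SCw×2, ScW×2, Scw×2
SsccWW gametes: ScW×4, scW×4
SSCcWw×SsccWW grid (8·8=64): SSCcWW=8 SSCcWw=8 SSccWW=8 SSccWw=8 SsCcWW=8 SsCcWw=8 SsccWW=8 SsccWw=8
SsCcWW hits 8/64; gcd=8; 8÷8/64÷8 = 1/8

P(SsCcWW) = 1/8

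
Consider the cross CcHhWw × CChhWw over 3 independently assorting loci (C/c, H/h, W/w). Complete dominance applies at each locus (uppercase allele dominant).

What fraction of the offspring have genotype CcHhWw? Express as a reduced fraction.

P(CcHhWw) = 1/8

CcHhWw gametes: CHW×1, CHw×1, ChW×1, Chw×1, cHW×1, cHw×1, chW×1, chw×1
CChhWw gametes: ChW×4, Chw×4
CcHhWw×CChhWw grid (8·8=64): CCHhWW=4 CCHhWw=8 CCHhww=4 CChhWW=4 CChhWw=8 CChhww=4 CcHhWW=4 CcHhWw=8 CcHhww=4 CchhWW=4 CchhWw=8 Cchhww=4
CcHhWw hits 8/64; gcd=8; 8÷8/64÷8 = 1/8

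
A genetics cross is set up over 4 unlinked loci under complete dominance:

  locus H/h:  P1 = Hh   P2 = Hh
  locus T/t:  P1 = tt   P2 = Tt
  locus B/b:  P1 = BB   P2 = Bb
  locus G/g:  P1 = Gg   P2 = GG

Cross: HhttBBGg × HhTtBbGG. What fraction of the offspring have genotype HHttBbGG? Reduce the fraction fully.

HhttBBGg gametes: HtBG×4, HtBg×4, htBG×4, htBg×4
HhTtBbGG gametes: HTBG×2, HTbG×2, HtBG×2, HtbG×2, hTBG×2, hTbG×2, htBG×2, htbG×2
HhttBBGg×HhTtBbGG grid (16·16=256): HHTtBBGG=8 HHTtBBGg=8 HHTtBbGG=8 HHTtBbGg=8 HHttBBGG=8 HHttBBGg=8 HHttBbGG=8 HHttBbGg=8 HhTtBBGG=16 HhTtBBGg=16 HhTtBbGG=16 HhTtBbGg=16 HhttBBGG=16 HhttBBGg=16 HhttBbGG=16 HhttBbGg=16 hhTtBBGG=8 hhTtBBGg=8 hhTtBbGG=8 hhTtBbGg=8 hhttBBGG=8 hhttBBGg=8 hhttBbGG=8 hhttBbGg=8
HHttBbGG hits 8/256; gcd=8; 8÷8/256÷8 = 1/32

P(HHttBbGG) = 1/32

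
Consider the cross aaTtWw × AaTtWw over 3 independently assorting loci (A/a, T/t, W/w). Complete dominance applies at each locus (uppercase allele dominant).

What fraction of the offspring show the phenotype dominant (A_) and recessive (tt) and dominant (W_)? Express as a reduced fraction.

P(A_ tt W_) = 3/32

aaTtWw gametes: aTW×2, aTw×2, atW×2, atw×2
AaTtWw gametes: ATW×1, ATw×1, AtW×1, Atw×1, aTW×1, aTw×1, atW×1, atw×1
aaTtWw×AaTtWw grid (8·8=64): AaTTWW=2 AaTTWw=4 AaTTww=2 AaTtWW=4 AaTtWw=8 AaTtww=4 AattWW=2 AattWw=4 Aattww=2 aaTTWW=2 aaTTWw=4 aaTTww=2 aaTtWW=4 aaTtWw=8 aaTtww=4 aattWW=2 aattWw=4 aattww=2
A_ tt W_ hits 6/64; gcd=2; 6÷2/64÷2 = 3/32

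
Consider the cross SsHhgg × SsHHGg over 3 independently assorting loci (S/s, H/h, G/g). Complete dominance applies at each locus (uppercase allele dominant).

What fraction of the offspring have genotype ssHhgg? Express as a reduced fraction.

SsHhgg gametes: SHg×2, Shg×2, sHg×2, shg×2
SsHHGg gametes: SHG×2, SHg×2, sHG×2, sHg×2
SsHhgg×SsHHGg grid (8·8=64): SSHHGg=4 SSHHgg=4 SSHhGg=4 SSHhgg=4 SsHHGg=8 SsHHgg=8 SsHhGg=8 SsHhgg=8 ssHHGg=4 ssHHgg=4 ssHhGg=4 ssHhgg=4
ssHhgg hits 4/64; gcd=4; 4÷4/64÷4 = 1/16

P(ssHhgg) = 1/16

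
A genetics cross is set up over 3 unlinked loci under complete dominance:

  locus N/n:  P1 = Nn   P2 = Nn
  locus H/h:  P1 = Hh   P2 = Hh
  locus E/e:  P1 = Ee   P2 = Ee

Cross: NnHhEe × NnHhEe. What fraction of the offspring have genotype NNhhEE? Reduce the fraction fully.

NnHhEe gametes: NHE×1, NHe×1, NhE×1, Nhe×1, nHE×1, nHe×1, nhE×1, nhe×1
NnHhEe gametes: NHE×1, NHe×1, NhE×1, Nhe×1, nHE×1, nHe×1, nhE×1, nhe×1
NnHhEe×NnHhEe grid (8·8=64): NNHHEE=1 NNHHEe=2 NNHHee=1 NNHhEE=2 NNHhEe=4 NNHhee=2 NNhhEE=1 NNhhEe=2 NNhhee=1 NnHHEE=2 NnHHEe=4 NnHHee=2 NnHhEE=4 NnHhEe=8 NnHhee=4 NnhhEE=2 NnhhEe=4 Nnhhee=2 nnHHEE=1 nnHHEe=2 nnHHee=1 nnHhEE=2 nnHhEe=4 nnHhee=2 nnhhEE=1 nnhhEe=2 nnhhee=1
NNhhEE hits 1/64; gcd=1; 1÷1/64÷1 = 1/64

P(NNhhEE) = 1/64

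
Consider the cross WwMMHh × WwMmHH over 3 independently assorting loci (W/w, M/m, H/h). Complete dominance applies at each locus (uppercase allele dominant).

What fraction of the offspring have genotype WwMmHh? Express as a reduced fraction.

WwMMHh gametes: WMH×2, WMh×2, wMH×2, wMh×2
WwMmHH gametes: WMH×2, WmH×2, wMH×2, wmH×2
WwMMHh×WwMmHH grid (8·8=64): WWMMHH=4 WWMMHh=4 WWMmHH=4 WWMmHh=4 WwMMHH=8 WwMMHh=8 WwMmHH=8 WwMmHh=8 wwMMHH=4 wwMMHh=4 wwMmHH=4 wwMmHh=4
WwMmHh hits 8/64; gcd=8; 8÷8/64÷8 = 1/8

P(WwMmHh) = 1/8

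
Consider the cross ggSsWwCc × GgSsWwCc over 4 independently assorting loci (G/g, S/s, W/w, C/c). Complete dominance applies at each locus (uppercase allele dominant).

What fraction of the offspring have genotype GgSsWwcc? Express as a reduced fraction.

P(GgSsWwcc) = 1/32

ggSsWwCc gametes: gSWC×2, gSWc×2, gSwC×2, gSwc×2, gsWC×2, gsWc×2, gswC×2, gswc×2
GgSsWwCc gametes: GSWC×1, GSWc×1, GSwC×1, GSwc×1, GsWC×1, GsWc×1, GswC×1, Gswc×1, gSWC×1, gSWc×1, gSwC×1, gSwc×1, gsWC×1, gsWc×1, gswC×1, gswc×1
ggSsWwCc×GgSsWwCc grid (16·16=256): GgSSWWCC=2 GgSSWWCc=4 GgSSWWcc=2 GgSSWwCC=4 GgSSWwCc=8 GgSSWwcc=4 GgSSwwCC=2 GgSSwwCc=4 GgSSwwcc=2 GgSsWWCC=4 GgSsWWCc=8 GgSsWWcc=4 GgSsWwCC=8 GgSsWwCc=16 GgSsWwcc=8 GgSswwCC=4 GgSswwCc=8 GgSswwcc=4 GgssWWCC=2 GgssWWCc=4 GgssWWcc=2 GgssWwCC=4 GgssWwCc=8 GgssWwcc=4 GgsswwCC=2 GgsswwCc=4 Ggsswwcc=2 ggSSWWCC=2 ggSSWWCc=4 ggSSWWcc=2 ggSSWwCC=4 ggSSWwCc=8 ggSSWwcc=4 ggSSwwCC=2 ggSSwwCc=4 ggSSwwcc=2 ggSsWWCC=4 ggSsWWCc=8 ggSsWWcc=4 ggSsWwCC=8 ggSsWwCc=16 ggSsWwcc=8 ggSswwCC=4 ggSswwCc=8 ggSswwcc=4 ggssWWCC=2 ggssWWCc=4 ggssWWcc=2 ggssWwCC=4 ggssWwCc=8 ggssWwcc=4 ggsswwCC=2 ggsswwCc=4 ggsswwcc=2
GgSsWwcc hits 8/256; gcd=8; 8÷8/256÷8 = 1/32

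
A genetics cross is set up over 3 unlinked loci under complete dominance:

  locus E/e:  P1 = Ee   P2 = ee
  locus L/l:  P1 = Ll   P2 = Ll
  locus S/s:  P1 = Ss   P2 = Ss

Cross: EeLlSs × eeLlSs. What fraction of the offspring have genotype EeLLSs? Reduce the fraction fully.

EeLlSs gametes: ELS×1, ELs×1, ElS×1, Els×1, eLS×1, eLs×1, elS×1, els×1
eeLlSs gametes: eLS×2, eLs×2, elS×2, els×2
EeLlSs×eeLlSs grid (8·8=64): EeLLSS=2 EeLLSs=4 EeLLss=2 EeLlSS=4 EeLlSs=8 EeLlss=4 EellSS=2 EellSs=4 Eellss=2 eeLLSS=2 eeLLSs=4 eeLLss=2 eeLlSS=4 eeLlSs=8 eeLlss=4 eellSS=2 eellSs=4 eellss=2
EeLLSs hits 4/64; gcd=4; 4÷4/64÷4 = 1/16

P(EeLLSs) = 1/16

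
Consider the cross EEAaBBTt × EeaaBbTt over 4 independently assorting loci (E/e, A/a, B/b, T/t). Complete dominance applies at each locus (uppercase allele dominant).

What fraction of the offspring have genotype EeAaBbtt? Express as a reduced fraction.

EEAaBBTt gametes: EABT×4, EABt×4, EaBT×4, EaBt×4
EeaaBbTt gametes: EaBT×2, EaBt×2, EabT×2, Eabt×2, eaBT×2, eaBt×2, eabT×2, eabt×2
EEAaBBTt×EeaaBbTt grid (16·16=256): EEAaBBTT=8 EEAaBBTt=16 EEAaBBtt=8 EEAaBbTT=8 EEAaBbTt=16 EEAaBbtt=8 EEaaBBTT=8 EEaaBBTt=16 EEaaBBtt=8 EEaaBbTT=8 EEaaBbTt=16 EEaaBbtt=8 EeAaBBTT=8 EeAaBBTt=16 EeAaBBtt=8 EeAaBbTT=8 EeAaBbTt=16 EeAaBbtt=8 EeaaBBTT=8 EeaaBBTt=16 EeaaBBtt=8 EeaaBbTT=8 EeaaBbTt=16 EeaaBbtt=8
EeAaBbtt hits 8/256; gcd=8; 8÷8/256÷8 = 1/32

P(EeAaBbtt) = 1/32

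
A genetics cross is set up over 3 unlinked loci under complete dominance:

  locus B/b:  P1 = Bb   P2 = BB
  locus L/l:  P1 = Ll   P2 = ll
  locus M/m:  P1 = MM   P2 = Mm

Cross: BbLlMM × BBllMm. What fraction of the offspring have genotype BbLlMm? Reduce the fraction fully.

P(BbLlMm) = 1/8

BbLlMM gametes: BLM×2, BlM×2, bLM×2, blM×2
BBllMm gametes: BlM×4, Blm×4
BbLlMM×BBllMm grid (8·8=64): BBLlMM=8 BBLlMm=8 BBllMM=8 BBllMm=8 BbLlMM=8 BbLlMm=8 BbllMM=8 BbllMm=8
BbLlMm hits 8/64; gcd=8; 8÷8/64÷8 = 1/8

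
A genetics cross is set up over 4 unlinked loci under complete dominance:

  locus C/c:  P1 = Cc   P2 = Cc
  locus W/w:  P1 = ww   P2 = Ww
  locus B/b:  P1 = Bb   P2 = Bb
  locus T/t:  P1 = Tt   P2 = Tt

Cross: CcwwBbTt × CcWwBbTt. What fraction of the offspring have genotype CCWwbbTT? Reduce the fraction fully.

CcwwBbTt gametes: CwBT×2, CwBt×2, CwbT×2, Cwbt×2, cwBT×2, cwBt×2, cwbT×2, cwbt×2
CcWwBbTt gametes: CWBT×1, CWBt×1, CWbT×1, CWbt×1, CwBT×1, CwBt×1, CwbT×1, Cwbt×1, cWBT×1, cWBt×1, cWbT×1, cWbt×1, cwBT×1, cwBt×1, cwbT×1, cwbt×1
CcwwBbTt×CcWwBbTt grid (16·16=256): CCWwBBTT=2 CCWwBBTt=4 CCWwBBtt=2 CCWwBbTT=4 CCWwBbTt=8 CCWwBbtt=4 CCWwbbTT=2 CCWwbbTt=4 CCWwbbtt=2 CCwwBBTT=2 CCwwBBTt=4 CCwwBBtt=2 CCwwBbTT=4 CCwwBbTt=8 CCwwBbtt=4 CCwwbbTT=2 CCwwbbTt=4 CCwwbbtt=2 CcWwBBTT=4 CcWwBBTt=8 CcWwBBtt=4 CcWwBbTT=8 CcWwBbTt=16 CcWwBbtt=8 CcWwbbTT=4 CcWwbbTt=8 CcWwbbtt=4 CcwwBBTT=4 CcwwBBTt=8 CcwwBBtt=4 CcwwBbTT=8 CcwwBbTt=16 CcwwBbtt=8 CcwwbbTT=4 CcwwbbTt=8 Ccwwbbtt=4 ccWwBBTT=2 ccWwBBTt=4 ccWwBBtt=2 ccWwBbTT=4 ccWwBbTt=8 ccWwBbtt=4 ccWwbbTT=2 ccWwbbTt=4 ccWwbbtt=2 ccwwBBTT=2 ccwwBBTt=4 ccwwBBtt=2 ccwwBbTT=4 ccwwBbTt=8 ccwwBbtt=4 ccwwbbTT=2 ccwwbbTt=4 ccwwbbtt=2
CCWwbbTT hits 2/256; gcd=2; 2÷2/256÷2 = 1/128

P(CCWwbbTT) = 1/128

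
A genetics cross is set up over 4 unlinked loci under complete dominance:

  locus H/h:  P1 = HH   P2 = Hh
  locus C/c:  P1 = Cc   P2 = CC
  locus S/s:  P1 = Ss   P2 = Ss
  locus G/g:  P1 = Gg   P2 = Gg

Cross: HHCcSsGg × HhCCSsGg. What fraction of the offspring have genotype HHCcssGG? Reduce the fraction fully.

P(HHCcssGG) = 1/64

HHCcSsGg gametes: HCSG×2, HCSg×2, HCsG×2, HCsg×2, HcSG×2, HcSg×2, HcsG×2, Hcsg×2
HhCCSsGg gametes: HCSG×2, HCSg×2, HCsG×2, HCsg×2, hCSG×2, hCSg×2, hCsG×2, hCsg×2
HHCcSsGg×HhCCSsGg grid (16·16=256): HHCCSSGG=4 HHCCSSGg=8 HHCCSSgg=4 HHCCSsGG=8 HHCCSsGg=16 HHCCSsgg=8 HHCCssGG=4 HHCCssGg=8 HHCCssgg=4 HHCcSSGG=4 HHCcSSGg=8 HHCcSSgg=4 HHCcSsGG=8 HHCcSsGg=16 HHCcSsgg=8 HHCcssGG=4 HHCcssGg=8 HHCcssgg=4 HhCCSSGG=4 HhCCSSGg=8 HhCCSSgg=4 HhCCSsGG=8 HhCCSsGg=16 HhCCSsgg=8 HhCCssGG=4 HhCCssGg=8 HhCCssgg=4 HhCcSSGG=4 HhCcSSGg=8 HhCcSSgg=4 HhCcSsGG=8 HhCcSsGg=16 HhCcSsgg=8 HhCcssGG=4 HhCcssGg=8 HhCcssgg=4
HHCcssGG hits 4/256; gcd=4; 4÷4/256÷4 = 1/64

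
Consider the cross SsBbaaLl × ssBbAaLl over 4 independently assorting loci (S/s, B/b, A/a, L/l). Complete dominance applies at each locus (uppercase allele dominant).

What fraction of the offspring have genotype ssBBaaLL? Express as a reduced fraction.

P(ssBBaaLL) = 1/64

SsBbaaLl gametes: SBaL×2, SBal×2, SbaL×2, Sbal×2, sBaL×2, sBal×2, sbaL×2, sbal×2
ssBbAaLl gametes: sBAL×2, sBAl×2, sBaL×2, sBal×2, sbAL×2, sbAl×2, sbaL×2, sbal×2
SsBbaaLl×ssBbAaLl grid (16·16=256): SsBBAaLL=4 SsBBAaLl=8 SsBBAall=4 SsBBaaLL=4 SsBBaaLl=8 SsBBaall=4 SsBbAaLL=8 SsBbAaLl=16 SsBbAall=8 SsBbaaLL=8 SsBbaaLl=16 SsBbaall=8 SsbbAaLL=4 SsbbAaLl=8 SsbbAall=4 SsbbaaLL=4 SsbbaaLl=8 Ssbbaall=4 ssBBAaLL=4 ssBBAaLl=8 ssBBAall=4 ssBBaaLL=4 ssBBaaLl=8 ssBBaall=4 ssBbAaLL=8 ssBbAaLl=16 ssBbAall=8 ssBbaaLL=8 ssBbaaLl=16 ssBbaall=8 ssbbAaLL=4 ssbbAaLl=8 ssbbAall=4 ssbbaaLL=4 ssbbaaLl=8 ssbbaall=4
ssBBaaLL hits 4/256; gcd=4; 4÷4/256÷4 = 1/64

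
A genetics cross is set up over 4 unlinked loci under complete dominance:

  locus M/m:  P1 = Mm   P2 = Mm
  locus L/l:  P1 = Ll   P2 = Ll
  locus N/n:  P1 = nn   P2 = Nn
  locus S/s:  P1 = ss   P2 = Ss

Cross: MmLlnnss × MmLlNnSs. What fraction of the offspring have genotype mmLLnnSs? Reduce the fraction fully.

P(mmLLnnSs) = 1/64

MmLlnnss gametes: MLns×4, Mlns×4, mLns×4, mlns×4
MmLlNnSs gametes: MLNS×1, MLNs×1, MLnS×1, MLns×1, MlNS×1, MlNs×1, MlnS×1, Mlns×1, mLNS×1, mLNs×1, mLnS×1, mLns×1, mlNS×1, mlNs×1, mlnS×1, mlns×1
MmLlnnss×MmLlNnSs grid (16·16=256): MMLLNnSs=4 MMLLNnss=4 MMLLnnSs=4 MMLLnnss=4 MMLlNnSs=8 MMLlNnss=8 MMLlnnSs=8 MMLlnnss=8 MMllNnSs=4 MMllNnss=4 MMllnnSs=4 MMllnnss=4 MmLLNnSs=8 MmLLNnss=8 MmLLnnSs=8 MmLLnnss=8 MmLlNnSs=16 MmLlNnss=16 MmLlnnSs=16 MmLlnnss=16 MmllNnSs=8 MmllNnss=8 MmllnnSs=8 Mmllnnss=8 mmLLNnSs=4 mmLLNnss=4 mmLLnnSs=4 mmLLnnss=4 mmLlNnSs=8 mmLlNnss=8 mmLlnnSs=8 mmLlnnss=8 mmllNnSs=4 mmllNnss=4 mmllnnSs=4 mmllnnss=4
mmLLnnSs hits 4/256; gcd=4; 4÷4/256÷4 = 1/64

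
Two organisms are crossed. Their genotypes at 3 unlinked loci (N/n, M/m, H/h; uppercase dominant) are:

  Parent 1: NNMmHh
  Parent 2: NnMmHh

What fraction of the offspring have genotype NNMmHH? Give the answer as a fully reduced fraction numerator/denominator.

P(NNMmHH) = 1/16

NNMmHh gametes: NMH×2, NMh×2, NmH×2, Nmh×2
NnMmHh gametes: NMH×1, NMh×1, NmH×1, Nmh×1, nMH×1, nMh×1, nmH×1, nmh×1
NNMmHh×NnMmHh grid (8·8=64): NNMMHH=2 NNMMHh=4 NNMMhh=2 NNMmHH=4 NNMmHh=8 NNMmhh=4 NNmmHH=2 NNmmHh=4 NNmmhh=2 NnMMHH=2 NnMMHh=4 NnMMhh=2 NnMmHH=4 NnMmHh=8 NnMmhh=4 NnmmHH=2 NnmmHh=4 Nnmmhh=2
NNMmHH hits 4/64; gcd=4; 4÷4/64÷4 = 1/16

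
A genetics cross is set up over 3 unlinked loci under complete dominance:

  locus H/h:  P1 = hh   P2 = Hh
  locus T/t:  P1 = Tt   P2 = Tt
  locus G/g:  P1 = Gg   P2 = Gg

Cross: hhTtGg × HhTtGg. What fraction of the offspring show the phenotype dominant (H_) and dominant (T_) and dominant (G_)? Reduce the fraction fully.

P(H_ T_ G_) = 9/32

hhTtGg gametes: hTG×2, hTg×2, htG×2, htg×2
HhTtGg gametes: HTG×1, HTg×1, HtG×1, Htg×1, hTG×1, hTg×1, htG×1, htg×1
hhTtGg×HhTtGg grid (8·8=64): HhTTGG=2 HhTTGg=4 HhTTgg=2 HhTtGG=4 HhTtGg=8 HhTtgg=4 HhttGG=2 HhttGg=4 Hhttgg=2 hhTTGG=2 hhTTGg=4 hhTTgg=2 hhTtGG=4 hhTtGg=8 hhTtgg=4 hhttGG=2 hhttGg=4 hhttgg=2
H_ T_ G_ hits 18/64; gcd=2; 18÷2/64÷2 = 9/32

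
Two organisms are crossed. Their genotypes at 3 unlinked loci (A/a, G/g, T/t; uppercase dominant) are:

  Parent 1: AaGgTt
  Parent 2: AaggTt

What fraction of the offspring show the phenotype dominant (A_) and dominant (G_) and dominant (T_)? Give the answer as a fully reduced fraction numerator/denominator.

AaGgTt gametes: AGT×1, AGt×1, AgT×1, Agt×1, aGT×1, aGt×1, agT×1, agt×1
AaggTt gametes: AgT×2, Agt×2, agT×2, agt×2
AaGgTt×AaggTt grid (8·8=64): AAGgTT=2 AAGgTt=4 AAGgtt=2 AAggTT=2 AAggTt=4 AAggtt=2 AaGgTT=4 AaGgTt=8 AaGgtt=4 AaggTT=4 AaggTt=8 Aaggtt=4 aaGgTT=2 aaGgTt=4 aaGgtt=2 aaggTT=2 aaggTt=4 aaggtt=2
A_ G_ T_ hits 18/64; gcd=2; 18÷2/64÷2 = 9/32

P(A_ G_ T_) = 9/32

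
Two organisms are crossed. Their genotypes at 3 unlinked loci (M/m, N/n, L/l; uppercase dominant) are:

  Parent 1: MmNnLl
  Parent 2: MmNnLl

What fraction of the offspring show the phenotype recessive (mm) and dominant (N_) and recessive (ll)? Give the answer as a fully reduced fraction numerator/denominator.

MmNnLl gametes: MNL×1, MNl×1, MnL×1, Mnl×1, mNL×1, mNl×1, mnL×1, mnl×1
MmNnLl gametes: MNL×1, MNl×1, MnL×1, Mnl×1, mNL×1, mNl×1, mnL×1, mnl×1
MmNnLl×MmNnLl grid (8·8=64): MMNNLL=1 MMNNLl=2 MMNNll=1 MMNnLL=2 MMNnLl=4 MMNnll=2 MMnnLL=1 MMnnLl=2 MMnnll=1 MmNNLL=2 MmNNLl=4 MmNNll=2 MmNnLL=4 MmNnLl=8 MmNnll=4 MmnnLL=2 MmnnLl=4 Mmnnll=2 mmNNLL=1 mmNNLl=2 mmNNll=1 mmNnLL=2 mmNnLl=4 mmNnll=2 mmnnLL=1 mmnnLl=2 mmnnll=1
mm N_ ll hits 3/64; gcd=1; 3÷1/64÷1 = 3/64

P(mm N_ ll) = 3/64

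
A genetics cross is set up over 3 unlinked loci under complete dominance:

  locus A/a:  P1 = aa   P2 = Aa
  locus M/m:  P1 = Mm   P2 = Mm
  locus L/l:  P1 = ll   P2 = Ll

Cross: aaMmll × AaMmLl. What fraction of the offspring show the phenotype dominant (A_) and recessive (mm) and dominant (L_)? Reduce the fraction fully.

P(A_ mm L_) = 1/16

aaMmll gametes: aMl×4, aml×4
AaMmLl gametes: AML×1, AMl×1, AmL×1, Aml×1, aML×1, aMl×1, amL×1, aml×1
aaMmll×AaMmLl grid (8·8=64): AaMMLl=4 AaMMll=4 AaMmLl=8 AaMmll=8 AammLl=4 Aammll=4 aaMMLl=4 aaMMll=4 aaMmLl=8 aaMmll=8 aammLl=4 aammll=4
A_ mm L_ hits 4/64; gcd=4; 4÷4/64÷4 = 1/16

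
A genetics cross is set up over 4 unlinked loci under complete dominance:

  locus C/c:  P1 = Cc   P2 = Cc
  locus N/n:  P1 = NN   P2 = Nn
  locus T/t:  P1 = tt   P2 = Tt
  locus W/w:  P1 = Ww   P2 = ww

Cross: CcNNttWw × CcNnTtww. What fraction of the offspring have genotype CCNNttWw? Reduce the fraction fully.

CcNNttWw gametes: CNtW×4, CNtw×4, cNtW×4, cNtw×4
CcNnTtww gametes: CNTw×2, CNtw×2, CnTw×2, Cntw×2, cNTw×2, cNtw×2, cnTw×2, cntw×2
CcNNttWw×CcNnTtww grid (16·16=256): CCNNTtWw=8 CCNNTtww=8 CCNNttWw=8 CCNNttww=8 CCNnTtWw=8 CCNnTtww=8 CCNnttWw=8 CCNnttww=8 CcNNTtWw=16 CcNNTtww=16 CcNNttWw=16 CcNNttww=16 CcNnTtWw=16 CcNnTtww=16 CcNnttWw=16 CcNnttww=16 ccNNTtWw=8 ccNNTtww=8 ccNNttWw=8 ccNNttww=8 ccNnTtWw=8 ccNnTtww=8 ccNnttWw=8 ccNnttww=8
CCNNttWw hits 8/256; gcd=8; 8÷8/256÷8 = 1/32

P(CCNNttWw) = 1/32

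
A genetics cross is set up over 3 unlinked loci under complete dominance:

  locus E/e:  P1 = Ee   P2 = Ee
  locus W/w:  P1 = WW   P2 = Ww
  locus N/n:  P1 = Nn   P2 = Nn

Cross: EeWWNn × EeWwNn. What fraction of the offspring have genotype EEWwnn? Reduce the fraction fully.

P(EEWwnn) = 1/32

EeWWNn gametes: EWN×2, EWn×2, eWN×2, eWn×2
EeWwNn gametes: EWN×1, EWn×1, EwN×1, Ewn×1, eWN×1, eWn×1, ewN×1, ewn×1
EeWWNn×EeWwNn grid (8·8=64): EEWWNN=2 EEWWNn=4 EEWWnn=2 EEWwNN=2 EEWwNn=4 EEWwnn=2 EeWWNN=4 EeWWNn=8 EeWWnn=4 EeWwNN=4 EeWwNn=8 EeWwnn=4 eeWWNN=2 eeWWNn=4 eeWWnn=2 eeWwNN=2 eeWwNn=4 eeWwnn=2
EEWwnn hits 2/64; gcd=2; 2÷2/64÷2 = 1/32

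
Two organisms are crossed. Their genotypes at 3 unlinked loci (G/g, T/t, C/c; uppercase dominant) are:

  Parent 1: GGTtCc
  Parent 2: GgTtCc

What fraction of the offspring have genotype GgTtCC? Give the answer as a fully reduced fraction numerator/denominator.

P(GgTtCC) = 1/16

GGTtCc gametes: GTC×2, GTc×2, GtC×2, Gtc×2
GgTtCc gametes: GTC×1, GTc×1, GtC×1, Gtc×1, gTC×1, gTc×1, gtC×1, gtc×1
GGTtCc×GgTtCc grid (8·8=64): GGTTCC=2 GGTTCc=4 GGTTcc=2 GGTtCC=4 GGTtCc=8 GGTtcc=4 GGttCC=2 GGttCc=4 GGttcc=2 GgTTCC=2 GgTTCc=4 GgTTcc=2 GgTtCC=4 GgTtCc=8 GgTtcc=4 GgttCC=2 GgttCc=4 Ggttcc=2
GgTtCC hits 4/64; gcd=4; 4÷4/64÷4 = 1/16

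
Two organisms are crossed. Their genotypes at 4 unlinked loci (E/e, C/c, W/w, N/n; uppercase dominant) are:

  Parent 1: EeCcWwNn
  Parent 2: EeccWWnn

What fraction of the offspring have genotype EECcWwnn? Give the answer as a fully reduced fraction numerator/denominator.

EeCcWwNn gametes: ECWN×1, ECWn×1, ECwN×1, ECwn×1, EcWN×1, EcWn×1, EcwN×1, Ecwn×1, eCWN×1, eCWn×1, eCwN×1, eCwn×1, ecWN×1, ecWn×1, ecwN×1, ecwn×1
EeccWWnn gametes: EcWn×8, ecWn×8
EeCcWwNn×EeccWWnn grid (16·16=256): EECcWWNn=8 EECcWWnn=8 EECcWwNn=8 EECcWwnn=8 EEccWWNn=8 EEccWWnn=8 EEccWwNn=8 EEccWwnn=8 EeCcWWNn=16 EeCcWWnn=16 EeCcWwNn=16 EeCcWwnn=16 EeccWWNn=16 EeccWWnn=16 EeccWwNn=16 EeccWwnn=16 eeCcWWNn=8 eeCcWWnn=8 eeCcWwNn=8 eeCcWwnn=8 eeccWWNn=8 eeccWWnn=8 eeccWwNn=8 eeccWwnn=8
EECcWwnn hits 8/256; gcd=8; 8÷8/256÷8 = 1/32

P(EECcWwnn) = 1/32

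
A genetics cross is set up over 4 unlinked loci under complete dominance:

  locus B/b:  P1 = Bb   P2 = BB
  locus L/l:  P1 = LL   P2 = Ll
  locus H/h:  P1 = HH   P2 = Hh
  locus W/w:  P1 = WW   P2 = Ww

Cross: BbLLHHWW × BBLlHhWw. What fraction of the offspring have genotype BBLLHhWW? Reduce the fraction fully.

P(BBLLHhWW) = 1/16

BbLLHHWW gametes: BLHW×8, bLHW×8
BBLlHhWw gametes: BLHW×2, BLHw×2, BLhW×2, BLhw×2, BlHW×2, BlHw×2, BlhW×2, Blhw×2
BbLLHHWW×BBLlHhWw grid (16·16=256): BBLLHHWW=16 BBLLHHWw=16 BBLLHhWW=16 BBLLHhWw=16 BBLlHHWW=16 BBLlHHWw=16 BBLlHhWW=16 BBLlHhWw=16 BbLLHHWW=16 BbLLHHWw=16 BbLLHhWW=16 BbLLHhWw=16 BbLlHHWW=16 BbLlHHWw=16 BbLlHhWW=16 BbLlHhWw=16
BBLLHhWW hits 16/256; gcd=16; 16÷16/256÷16 = 1/16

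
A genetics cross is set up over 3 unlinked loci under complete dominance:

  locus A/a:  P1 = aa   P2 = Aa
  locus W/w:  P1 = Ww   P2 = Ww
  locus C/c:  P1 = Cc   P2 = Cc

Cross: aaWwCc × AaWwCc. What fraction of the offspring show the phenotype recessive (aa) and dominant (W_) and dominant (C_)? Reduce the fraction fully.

P(aa W_ C_) = 9/32

aaWwCc gametes: aWC×2, aWc×2, awC×2, awc×2
AaWwCc gametes: AWC×1, AWc×1, AwC×1, Awc×1, aWC×1, aWc×1, awC×1, awc×1
aaWwCc×AaWwCc grid (8·8=64): AaWWCC=2 AaWWCc=4 AaWWcc=2 AaWwCC=4 AaWwCc=8 AaWwcc=4 AawwCC=2 AawwCc=4 Aawwcc=2 aaWWCC=2 aaWWCc=4 aaWWcc=2 aaWwCC=4 aaWwCc=8 aaWwcc=4 aawwCC=2 aawwCc=4 aawwcc=2
aa W_ C_ hits 18/64; gcd=2; 18÷2/64÷2 = 9/32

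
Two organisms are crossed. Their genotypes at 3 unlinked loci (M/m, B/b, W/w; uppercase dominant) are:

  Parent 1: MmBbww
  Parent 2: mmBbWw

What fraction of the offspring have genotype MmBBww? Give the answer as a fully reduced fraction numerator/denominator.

MmBbww gametes: MBw×2, Mbw×2, mBw×2, mbw×2
mmBbWw gametes: mBW×2, mBw×2, mbW×2, mbw×2
MmBbww×mmBbWw grid (8·8=64): MmBBWw=4 MmBBww=4 MmBbWw=8 MmBbww=8 MmbbWw=4 Mmbbww=4 mmBBWw=4 mmBBww=4 mmBbWw=8 mmBbww=8 mmbbWw=4 mmbbww=4
MmBBww hits 4/64; gcd=4; 4÷4/64÷4 = 1/16

P(MmBBww) = 1/16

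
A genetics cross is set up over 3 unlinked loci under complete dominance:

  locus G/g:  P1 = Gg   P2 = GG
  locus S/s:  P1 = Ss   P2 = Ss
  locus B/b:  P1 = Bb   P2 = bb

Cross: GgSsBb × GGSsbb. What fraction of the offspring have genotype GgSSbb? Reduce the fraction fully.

P(GgSSbb) = 1/16

GgSsBb gametes: GSB×1, GSb×1, GsB×1, Gsb×1, gSB×1, gSb×1, gsB×1, gsb×1
GGSsbb gametes: GSb×4, Gsb×4
GgSsBb×GGSsbb grid (8·8=64): GGSSBb=4 GGSSbb=4 GGSsBb=8 GGSsbb=8 GGssBb=4 GGssbb=4 GgSSBb=4 GgSSbb=4 GgSsBb=8 GgSsbb=8 GgssBb=4 Ggssbb=4
GgSSbb hits 4/64; gcd=4; 4÷4/64÷4 = 1/16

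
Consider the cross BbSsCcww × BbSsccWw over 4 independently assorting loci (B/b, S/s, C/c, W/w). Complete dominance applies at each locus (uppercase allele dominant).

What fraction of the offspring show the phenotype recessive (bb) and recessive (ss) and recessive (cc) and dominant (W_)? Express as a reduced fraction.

BbSsCcww gametes: BSCw×2, BScw×2, BsCw×2, Bscw×2, bSCw×2, bScw×2, bsCw×2, bscw×2
BbSsccWw gametes: BScW×2, BScw×2, BscW×2, Bscw×2, bScW×2, bScw×2, bscW×2, bscw×2
BbSsCcww×BbSsccWw grid (16·16=256): BBSSCcWw=4 BBSSCcww=4 BBSSccWw=4 BBSSccww=4 BBSsCcWw=8 BBSsCcww=8 BBSsccWw=8 BBSsccww=8 BBssCcWw=4 BBssCcww=4 BBssccWw=4 BBssccww=4 BbSSCcWw=8 BbSSCcww=8 BbSSccWw=8 BbSSccww=8 BbSsCcWw=16 BbSsCcww=16 BbSsccWw=16 BbSsccww=16 BbssCcWw=8 BbssCcww=8 BbssccWw=8 Bbssccww=8 bbSSCcWw=4 bbSSCcww=4 bbSSccWw=4 bbSSccww=4 bbSsCcWw=8 bbSsCcww=8 bbSsccWw=8 bbSsccww=8 bbssCcWw=4 bbssCcww=4 bbssccWw=4 bbssccww=4
bb ss cc W_ hits 4/256; gcd=4; 4÷4/256÷4 = 1/64

P(bb ss cc W_) = 1/64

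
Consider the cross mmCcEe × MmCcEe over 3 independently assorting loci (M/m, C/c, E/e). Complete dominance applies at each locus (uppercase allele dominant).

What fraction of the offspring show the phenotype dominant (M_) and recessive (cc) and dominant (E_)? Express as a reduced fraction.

mmCcEe gametes: mCE×2, mCe×2, mcE×2, mce×2
MmCcEe gametes: MCE×1, MCe×1, McE×1, Mce×1, mCE×1, mCe×1, mcE×1, mce×1
mmCcEe×MmCcEe grid (8·8=64): MmCCEE=2 MmCCEe=4 MmCCee=2 MmCcEE=4 MmCcEe=8 MmCcee=4 MmccEE=2 MmccEe=4 Mmccee=2 mmCCEE=2 mmCCEe=4 mmCCee=2 mmCcEE=4 mmCcEe=8 mmCcee=4 mmccEE=2 mmccEe=4 mmccee=2
M_ cc E_ hits 6/64; gcd=2; 6÷2/64÷2 = 3/32

P(M_ cc E_) = 3/32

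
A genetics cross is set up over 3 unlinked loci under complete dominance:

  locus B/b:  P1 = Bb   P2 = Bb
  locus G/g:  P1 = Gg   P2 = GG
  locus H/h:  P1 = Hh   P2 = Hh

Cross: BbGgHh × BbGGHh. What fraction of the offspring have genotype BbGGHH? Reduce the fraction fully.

BbGgHh gametes: BGH×1, BGh×1, BgH×1, Bgh×1, bGH×1, bGh×1, bgH×1, bgh×1
BbGGHh gametes: BGH×2, BGh×2, bGH×2, bGh×2
BbGgHh×BbGGHh grid (8·8=64): BBGGHH=2 BBGGHh=4 BBGGhh=2 BBGgHH=2 BBGgHh=4 BBGghh=2 BbGGHH=4 BbGGHh=8 BbGGhh=4 BbGgHH=4 BbGgHh=8 BbGghh=4 bbGGHH=2 bbGGHh=4 bbGGhh=2 bbGgHH=2 bbGgHh=4 bbGghh=2
BbGGHH hits 4/64; gcd=4; 4÷4/64÷4 = 1/16

P(BbGGHH) = 1/16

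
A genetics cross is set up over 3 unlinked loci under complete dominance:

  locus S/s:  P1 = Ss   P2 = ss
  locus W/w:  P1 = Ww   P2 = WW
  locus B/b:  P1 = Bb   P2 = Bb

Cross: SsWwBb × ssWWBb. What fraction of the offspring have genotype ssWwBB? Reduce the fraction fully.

SsWwBb gametes: SWB×1, SWb×1, SwB×1, Swb×1, sWB×1, sWb×1, swB×1, swb×1
ssWWBb gametes: sWB×4, sWb×4
SsWwBb×ssWWBb grid (8·8=64): SsWWBB=4 SsWWBb=8 SsWWbb=4 SsWwBB=4 SsWwBb=8 SsWwbb=4 ssWWBB=4 ssWWBb=8 ssWWbb=4 ssWwBB=4 ssWwBb=8 ssWwbb=4
ssWwBB hits 4/64; gcd=4; 4÷4/64÷4 = 1/16

P(ssWwBB) = 1/16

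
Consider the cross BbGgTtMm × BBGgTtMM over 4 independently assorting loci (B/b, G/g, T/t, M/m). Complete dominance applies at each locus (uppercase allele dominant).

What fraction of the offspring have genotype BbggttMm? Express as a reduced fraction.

BbGgTtMm gametes: BGTM×1, BGTm×1, BGtM×1, BGtm×1, BgTM×1, BgTm×1, BgtM×1, Bgtm×1, bGTM×1, bGTm×1, bGtM×1, bGtm×1, bgTM×1, bgTm×1, bgtM×1, bgtm×1
BBGgTtMM gametes: BGTM×4, BGtM×4, BgTM×4, BgtM×4
BbGgTtMm×BBGgTtMM grid (16·16=256): BBGGTTMM=4 BBGGTTMm=4 BBGGTtMM=8 BBGGTtMm=8 BBGGttMM=4 BBGGttMm=4 BBGgTTMM=8 BBGgTTMm=8 BBGgTtMM=16 BBGgTtMm=16 BBGgttMM=8 BBGgttMm=8 BBggTTMM=4 BBggTTMm=4 BBggTtMM=8 BBggTtMm=8 BBggttMM=4 BBggttMm=4 BbGGTTMM=4 BbGGTTMm=4 BbGGTtMM=8 BbGGTtMm=8 BbGGttMM=4 BbGGttMm=4 BbGgTTMM=8 BbGgTTMm=8 BbGgTtMM=16 BbGgTtMm=16 BbGgttMM=8 BbGgttMm=8 BbggTTMM=4 BbggTTMm=4 BbggTtMM=8 BbggTtMm=8 BbggttMM=4 BbggttMm=4
BbggttMm hits 4/256; gcd=4; 4÷4/256÷4 = 1/64

P(BbggttMm) = 1/64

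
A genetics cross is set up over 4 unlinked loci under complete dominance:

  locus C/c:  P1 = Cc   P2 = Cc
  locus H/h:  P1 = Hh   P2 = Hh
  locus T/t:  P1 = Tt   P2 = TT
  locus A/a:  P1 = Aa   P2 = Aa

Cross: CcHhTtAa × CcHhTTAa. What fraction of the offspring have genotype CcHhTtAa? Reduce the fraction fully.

P(CcHhTtAa) = 1/16

CcHhTtAa gametes: CHTA×1, CHTa×1, CHtA×1, CHta×1, ChTA×1, ChTa×1, ChtA×1, Chta×1, cHTA×1, cHTa×1, cHtA×1, cHta×1, chTA×1, chTa×1, chtA×1, chta×1
CcHhTTAa gametes: CHTA×2, CHTa×2, ChTA×2, ChTa×2, cHTA×2, cHTa×2, chTA×2, chTa×2
CcHhTtAa×CcHhTTAa grid (16·16=256): CCHHTTAA=2 CCHHTTAa=4 CCHHTTaa=2 CCHHTtAA=2 CCHHTtAa=4 CCHHTtaa=2 CCHhTTAA=4 CCHhTTAa=8 CCHhTTaa=4 CCHhTtAA=4 CCHhTtAa=8 CCHhTtaa=4 CChhTTAA=2 CChhTTAa=4 CChhTTaa=2 CChhTtAA=2 CChhTtAa=4 CChhTtaa=2 CcHHTTAA=4 CcHHTTAa=8 CcHHTTaa=4 CcHHTtAA=4 CcHHTtAa=8 CcHHTtaa=4 CcHhTTAA=8 CcHhTTAa=16 CcHhTTaa=8 CcHhTtAA=8 CcHhTtAa=16 CcHhTtaa=8 CchhTTAA=4 CchhTTAa=8 CchhTTaa=4 CchhTtAA=4 CchhTtAa=8 CchhTtaa=4 ccHHTTAA=2 ccHHTTAa=4 ccHHTTaa=2 ccHHTtAA=2 ccHHTtAa=4 ccHHTtaa=2 ccHhTTAA=4 ccHhTTAa=8 ccHhTTaa=4 ccHhTtAA=4 ccHhTtAa=8 ccHhTtaa=4 cchhTTAA=2 cchhTTAa=4 cchhTTaa=2 cchhTtAA=2 cchhTtAa=4 cchhTtaa=2
CcHhTtAa hits 16/256; gcd=16; 16÷16/256÷16 = 1/16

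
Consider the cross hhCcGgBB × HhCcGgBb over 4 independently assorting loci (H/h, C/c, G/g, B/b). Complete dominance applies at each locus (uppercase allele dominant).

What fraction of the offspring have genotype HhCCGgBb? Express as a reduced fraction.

P(HhCCGgBb) = 1/32

hhCcGgBB gametes: hCGB×4, hCgB×4, hcGB×4, hcgB×4
HhCcGgBb gametes: HCGB×1, HCGb×1, HCgB×1, HCgb×1, HcGB×1, HcGb×1, HcgB×1, Hcgb×1, hCGB×1, hCGb×1, hCgB×1, hCgb×1, hcGB×1, hcGb×1, hcgB×1, hcgb×1
hhCcGgBB×HhCcGgBb grid (16·16=256): HhCCGGBB=4 HhCCGGBb=4 HhCCGgBB=8 HhCCGgBb=8 HhCCggBB=4 HhCCggBb=4 HhCcGGBB=8 HhCcGGBb=8 HhCcGgBB=16 HhCcGgBb=16 HhCcggBB=8 HhCcggBb=8 HhccGGBB=4 HhccGGBb=4 HhccGgBB=8 HhccGgBb=8 HhccggBB=4 HhccggBb=4 hhCCGGBB=4 hhCCGGBb=4 hhCCGgBB=8 hhCCGgBb=8 hhCCggBB=4 hhCCggBb=4 hhCcGGBB=8 hhCcGGBb=8 hhCcGgBB=16 hhCcGgBb=16 hhCcggBB=8 hhCcggBb=8 hhccGGBB=4 hhccGGBb=4 hhccGgBB=8 hhccGgBb=8 hhccggBB=4 hhccggBb=4
HhCCGgBb hits 8/256; gcd=8; 8÷8/256÷8 = 1/32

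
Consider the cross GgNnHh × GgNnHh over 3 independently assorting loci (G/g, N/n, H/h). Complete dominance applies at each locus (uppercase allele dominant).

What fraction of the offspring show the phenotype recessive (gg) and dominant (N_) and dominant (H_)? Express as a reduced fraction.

P(gg N_ H_) = 9/64

GgNnHh gametes: GNH×1, GNh×1, GnH×1, Gnh×1, gNH×1, gNh×1, gnH×1, gnh×1
GgNnHh gametes: GNH×1, GNh×1, GnH×1, Gnh×1, gNH×1, gNh×1, gnH×1, gnh×1
GgNnHh×GgNnHh grid (8·8=64): GGNNHH=1 GGNNHh=2 GGNNhh=1 GGNnHH=2 GGNnHh=4 GGNnhh=2 GGnnHH=1 GGnnHh=2 GGnnhh=1 GgNNHH=2 GgNNHh=4 GgNNhh=2 GgNnHH=4 GgNnHh=8 GgNnhh=4 GgnnHH=2 GgnnHh=4 Ggnnhh=2 ggNNHH=1 ggNNHh=2 ggNNhh=1 ggNnHH=2 ggNnHh=4 ggNnhh=2 ggnnHH=1 ggnnHh=2 ggnnhh=1
gg N_ H_ hits 9/64; gcd=1; 9÷1/64÷1 = 9/64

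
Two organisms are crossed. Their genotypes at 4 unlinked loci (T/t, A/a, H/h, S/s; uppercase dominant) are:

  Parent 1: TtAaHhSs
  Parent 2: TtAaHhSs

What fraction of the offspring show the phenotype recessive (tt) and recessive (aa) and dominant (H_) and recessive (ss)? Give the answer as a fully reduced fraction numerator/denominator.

TtAaHhSs gametes: TAHS×1, TAHs×1, TAhS×1, TAhs×1, TaHS×1, TaHs×1, TahS×1, Tahs×1, tAHS×1, tAHs×1, tAhS×1, tAhs×1, taHS×1, taHs×1, tahS×1, tahs×1
TtAaHhSs gametes: TAHS×1, TAHs×1, TAhS×1, TAhs×1, TaHS×1, TaHs×1, TahS×1, Tahs×1, tAHS×1, tAHs×1, tAhS×1, tAhs×1, taHS×1, taHs×1, tahS×1, tahs×1
TtAaHhSs×TtAaHhSs grid (16·16=256): TTAAHHSS=1 TTAAHHSs=2 TTAAHHss=1 TTAAHhSS=2 TTAAHhSs=4 TTAAHhss=2 TTAAhhSS=1 TTAAhhSs=2 TTAAhhss=1 TTAaHHSS=2 TTAaHHSs=4 TTAaHHss=2 TTAaHhSS=4 TTAaHhSs=8 TTAaHhss=4 TTAahhSS=2 TTAahhSs=4 TTAahhss=2 TTaaHHSS=1 TTaaHHSs=2 TTaaHHss=1 TTaaHhSS=2 TTaaHhSs=4 TTaaHhss=2 TTaahhSS=1 TTaahhSs=2 TTaahhss=1 TtAAHHSS=2 TtAAHHSs=4 TtAAHHss=2 TtAAHhSS=4 TtAAHhSs=8 TtAAHhss=4 TtAAhhSS=2 TtAAhhSs=4 TtAAhhss=2 TtAaHHSS=4 TtAaHHSs=8 TtAaHHss=4 TtAaHhSS=8 TtAaHhSs=16 TtAaHhss=8 TtAahhSS=4 TtAahhSs=8 TtAahhss=4 TtaaHHSS=2 TtaaHHSs=4 TtaaHHss=2 TtaaHhSS=4 TtaaHhSs=8 TtaaHhss=4 TtaahhSS=2 TtaahhSs=4 Ttaahhss=2 ttAAHHSS=1 ttAAHHSs=2 ttAAHHss=1 ttAAHhSS=2 ttAAHhSs=4 ttAAHhss=2 ttAAhhSS=1 ttAAhhSs=2 ttAAhhss=1 ttAaHHSS=2 ttAaHHSs=4 ttAaHHss=2 ttAaHhSS=4 ttAaHhSs=8 ttAaHhss=4 ttAahhSS=2 ttAahhSs=4 ttAahhss=2 ttaaHHSS=1 ttaaHHSs=2 ttaaHHss=1 ttaaHhSS=2 ttaaHhSs=4 ttaaHhss=2 ttaahhSS=1 ttaahhSs=2 ttaahhss=1
tt aa H_ ss hits 3/256; gcd=1; 3÷1/256÷1 = 3/256

P(tt aa H_ ss) = 3/256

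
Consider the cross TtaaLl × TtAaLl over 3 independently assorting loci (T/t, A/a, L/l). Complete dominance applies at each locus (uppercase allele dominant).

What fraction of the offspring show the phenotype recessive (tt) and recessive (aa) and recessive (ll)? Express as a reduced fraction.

P(tt aa ll) = 1/32

TtaaLl gametes: TaL×2, Tal×2, taL×2, tal×2
TtAaLl gametes: TAL×1, TAl×1, TaL×1, Tal×1, tAL×1, tAl×1, taL×1, tal×1
TtaaLl×TtAaLl grid (8·8=64): TTAaLL=2 TTAaLl=4 TTAall=2 TTaaLL=2 TTaaLl=4 TTaall=2 TtAaLL=4 TtAaLl=8 TtAall=4 TtaaLL=4 TtaaLl=8 Ttaall=4 ttAaLL=2 ttAaLl=4 ttAall=2 ttaaLL=2 ttaaLl=4 ttaall=2
tt aa ll hits 2/64; gcd=2; 2÷2/64÷2 = 1/32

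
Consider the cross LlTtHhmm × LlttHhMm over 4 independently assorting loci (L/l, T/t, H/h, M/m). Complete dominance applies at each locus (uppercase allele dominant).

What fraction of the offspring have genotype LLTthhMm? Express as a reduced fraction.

P(LLTthhMm) = 1/64

LlTtHhmm gametes: LTHm×2, LThm×2, LtHm×2, Lthm×2, lTHm×2, lThm×2, ltHm×2, lthm×2
LlttHhMm gametes: LtHM×2, LtHm×2, LthM×2, Lthm×2, ltHM×2, ltHm×2, lthM×2, lthm×2
LlTtHhmm×LlttHhMm grid (16·16=256): LLTtHHMm=4 LLTtHHmm=4 LLTtHhMm=8 LLTtHhmm=8 LLTthhMm=4 LLTthhmm=4 LLttHHMm=4 LLttHHmm=4 LLttHhMm=8 LLttHhmm=8 LLtthhMm=4 LLtthhmm=4 LlTtHHMm=8 LlTtHHmm=8 LlTtHhMm=16 LlTtHhmm=16 LlTthhMm=8 LlTthhmm=8 LlttHHMm=8 LlttHHmm=8 LlttHhMm=16 LlttHhmm=16 LltthhMm=8 Lltthhmm=8 llTtHHMm=4 llTtHHmm=4 llTtHhMm=8 llTtHhmm=8 llTthhMm=4 llTthhmm=4 llttHHMm=4 llttHHmm=4 llttHhMm=8 llttHhmm=8 lltthhMm=4 lltthhmm=4
LLTthhMm hits 4/256; gcd=4; 4÷4/256÷4 = 1/64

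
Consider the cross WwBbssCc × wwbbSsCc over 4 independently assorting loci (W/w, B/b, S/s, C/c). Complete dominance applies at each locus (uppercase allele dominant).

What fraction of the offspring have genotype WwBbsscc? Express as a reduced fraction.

P(WwBbsscc) = 1/32

WwBbssCc gametes: WBsC×2, WBsc×2, WbsC×2, Wbsc×2, wBsC×2, wBsc×2, wbsC×2, wbsc×2
wwbbSsCc gametes: wbSC×4, wbSc×4, wbsC×4, wbsc×4
WwBbssCc×wwbbSsCc grid (16·16=256): WwBbSsCC=8 WwBbSsCc=16 WwBbSscc=8 WwBbssCC=8 WwBbssCc=16 WwBbsscc=8 WwbbSsCC=8 WwbbSsCc=16 WwbbSscc=8 WwbbssCC=8 WwbbssCc=16 Wwbbsscc=8 wwBbSsCC=8 wwBbSsCc=16 wwBbSscc=8 wwBbssCC=8 wwBbssCc=16 wwBbsscc=8 wwbbSsCC=8 wwbbSsCc=16 wwbbSscc=8 wwbbssCC=8 wwbbssCc=16 wwbbsscc=8
WwBbsscc hits 8/256; gcd=8; 8÷8/256÷8 = 1/32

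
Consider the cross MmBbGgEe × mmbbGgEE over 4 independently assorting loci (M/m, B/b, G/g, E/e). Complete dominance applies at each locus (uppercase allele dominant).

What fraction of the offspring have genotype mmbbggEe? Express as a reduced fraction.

MmBbGgEe gametes: MBGE×1, MBGe×1, MBgE×1, MBge×1, MbGE×1, MbGe×1, MbgE×1, Mbge×1, mBGE×1, mBGe×1, mBgE×1, mBge×1, mbGE×1, mbGe×1, mbgE×1, mbge×1
mmbbGgEE gametes: mbGE×8, mbgE×8
MmBbGgEe×mmbbGgEE grid (16·16=256): MmBbGGEE=8 MmBbGGEe=8 MmBbGgEE=16 MmBbGgEe=16 MmBbggEE=8 MmBbggEe=8 MmbbGGEE=8 MmbbGGEe=8 MmbbGgEE=16 MmbbGgEe=16 MmbbggEE=8 MmbbggEe=8 mmBbGGEE=8 mmBbGGEe=8 mmBbGgEE=16 mmBbGgEe=16 mmBbggEE=8 mmBbggEe=8 mmbbGGEE=8 mmbbGGEe=8 mmbbGgEE=16 mmbbGgEe=16 mmbbggEE=8 mmbbggEe=8
mmbbggEe hits 8/256; gcd=8; 8÷8/256÷8 = 1/32

P(mmbbggEe) = 1/32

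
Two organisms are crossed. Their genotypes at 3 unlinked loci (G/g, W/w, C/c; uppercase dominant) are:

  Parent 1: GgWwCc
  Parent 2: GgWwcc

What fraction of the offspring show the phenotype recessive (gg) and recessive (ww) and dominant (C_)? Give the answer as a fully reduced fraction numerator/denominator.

P(gg ww C_) = 1/32

GgWwCc gametes: GWC×1, GWc×1, GwC×1, Gwc×1, gWC×1, gWc×1, gwC×1, gwc×1
GgWwcc gametes: GWc×2, Gwc×2, gWc×2, gwc×2
GgWwCc×GgWwcc grid (8·8=64): GGWWCc=2 GGWWcc=2 GGWwCc=4 GGWwcc=4 GGwwCc=2 GGwwcc=2 GgWWCc=4 GgWWcc=4 GgWwCc=8 GgWwcc=8 GgwwCc=4 Ggwwcc=4 ggWWCc=2 ggWWcc=2 ggWwCc=4 ggWwcc=4 ggwwCc=2 ggwwcc=2
gg ww C_ hits 2/64; gcd=2; 2÷2/64÷2 = 1/32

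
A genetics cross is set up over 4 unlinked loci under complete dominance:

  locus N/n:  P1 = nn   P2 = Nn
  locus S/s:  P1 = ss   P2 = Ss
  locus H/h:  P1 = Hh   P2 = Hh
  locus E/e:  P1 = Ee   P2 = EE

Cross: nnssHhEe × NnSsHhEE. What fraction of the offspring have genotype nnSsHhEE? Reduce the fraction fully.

P(nnSsHhEE) = 1/16

nnssHhEe gametes: nsHE×4, nsHe×4, nshE×4, nshe×4
NnSsHhEE gametes: NSHE×2, NShE×2, NsHE×2, NshE×2, nSHE×2, nShE×2, nsHE×2, nshE×2
nnssHhEe×NnSsHhEE grid (16·16=256): NnSsHHEE=8 NnSsHHEe=8 NnSsHhEE=16 NnSsHhEe=16 NnSshhEE=8 NnSshhEe=8 NnssHHEE=8 NnssHHEe=8 NnssHhEE=16 NnssHhEe=16 NnsshhEE=8 NnsshhEe=8 nnSsHHEE=8 nnSsHHEe=8 nnSsHhEE=16 nnSsHhEe=16 nnSshhEE=8 nnSshhEe=8 nnssHHEE=8 nnssHHEe=8 nnssHhEE=16 nnssHhEe=16 nnsshhEE=8 nnsshhEe=8
nnSsHhEE hits 16/256; gcd=16; 16÷16/256÷16 = 1/16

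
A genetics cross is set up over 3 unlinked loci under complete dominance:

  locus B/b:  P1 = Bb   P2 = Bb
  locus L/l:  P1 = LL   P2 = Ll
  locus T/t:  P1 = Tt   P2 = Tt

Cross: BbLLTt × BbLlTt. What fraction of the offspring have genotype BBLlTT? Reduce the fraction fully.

BbLLTt gametes: BLT×2, BLt×2, bLT×2, bLt×2
BbLlTt gametes: BLT×1, BLt×1, BlT×1, Blt×1, bLT×1, bLt×1, blT×1, blt×1
BbLLTt×BbLlTt grid (8·8=64): BBLLTT=2 BBLLTt=4 BBLLtt=2 BBLlTT=2 BBLlTt=4 BBLltt=2 BbLLTT=4 BbLLTt=8 BbLLtt=4 BbLlTT=4 BbLlTt=8 BbLltt=4 bbLLTT=2 bbLLTt=4 bbLLtt=2 bbLlTT=2 bbLlTt=4 bbLltt=2
BBLlTT hits 2/64; gcd=2; 2÷2/64÷2 = 1/32

P(BBLlTT) = 1/32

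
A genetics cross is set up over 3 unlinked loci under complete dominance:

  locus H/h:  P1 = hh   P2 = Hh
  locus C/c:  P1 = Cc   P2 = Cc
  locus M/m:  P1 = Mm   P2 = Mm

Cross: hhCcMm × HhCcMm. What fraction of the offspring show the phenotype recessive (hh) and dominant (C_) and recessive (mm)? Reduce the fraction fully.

hhCcMm gametes: hCM×2, hCm×2, hcM×2, hcm×2
HhCcMm gametes: HCM×1, HCm×1, HcM×1, Hcm×1, hCM×1, hCm×1, hcM×1, hcm×1
hhCcMm×HhCcMm grid (8·8=64): HhCCMM=2 HhCCMm=4 HhCCmm=2 HhCcMM=4 HhCcMm=8 HhCcmm=4 HhccMM=2 HhccMm=4 Hhccmm=2 hhCCMM=2 hhCCMm=4 hhCCmm=2 hhCcMM=4 hhCcMm=8 hhCcmm=4 hhccMM=2 hhccMm=4 hhccmm=2
hh C_ mm hits 6/64; gcd=2; 6÷2/64÷2 = 3/32

P(hh C_ mm) = 3/32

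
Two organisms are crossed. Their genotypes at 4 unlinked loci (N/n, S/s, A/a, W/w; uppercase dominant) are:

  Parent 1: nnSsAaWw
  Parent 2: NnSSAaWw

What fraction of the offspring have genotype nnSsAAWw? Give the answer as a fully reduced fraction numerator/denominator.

P(nnSsAAWw) = 1/32

nnSsAaWw gametes: nSAW×2, nSAw×2, nSaW×2, nSaw×2, nsAW×2, nsAw×2, nsaW×2, nsaw×2
NnSSAaWw gametes: NSAW×2, NSAw×2, NSaW×2, NSaw×2, nSAW×2, nSAw×2, nSaW×2, nSaw×2
nnSsAaWw×NnSSAaWw grid (16·16=256): NnSSAAWW=4 NnSSAAWw=8 NnSSAAww=4 NnSSAaWW=8 NnSSAaWw=16 NnSSAaww=8 NnSSaaWW=4 NnSSaaWw=8 NnSSaaww=4 NnSsAAWW=4 NnSsAAWw=8 NnSsAAww=4 NnSsAaWW=8 NnSsAaWw=16 NnSsAaww=8 NnSsaaWW=4 NnSsaaWw=8 NnSsaaww=4 nnSSAAWW=4 nnSSAAWw=8 nnSSAAww=4 nnSSAaWW=8 nnSSAaWw=16 nnSSAaww=8 nnSSaaWW=4 nnSSaaWw=8 nnSSaaww=4 nnSsAAWW=4 nnSsAAWw=8 nnSsAAww=4 nnSsAaWW=8 nnSsAaWw=16 nnSsAaww=8 nnSsaaWW=4 nnSsaaWw=8 nnSsaaww=4
nnSsAAWw hits 8/256; gcd=8; 8÷8/256÷8 = 1/32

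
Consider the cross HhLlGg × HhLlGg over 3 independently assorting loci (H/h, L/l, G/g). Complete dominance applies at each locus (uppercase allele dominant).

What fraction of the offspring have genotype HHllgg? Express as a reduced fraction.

HhLlGg gametes: HLG×1, HLg×1, HlG×1, Hlg×1, hLG×1, hLg×1, hlG×1, hlg×1
HhLlGg gametes: HLG×1, HLg×1, HlG×1, Hlg×1, hLG×1, hLg×1, hlG×1, hlg×1
HhLlGg×HhLlGg grid (8·8=64): HHLLGG=1 HHLLGg=2 HHLLgg=1 HHLlGG=2 HHLlGg=4 HHLlgg=2 HHllGG=1 HHllGg=2 HHllgg=1 HhLLGG=2 HhLLGg=4 HhLLgg=2 HhLlGG=4 HhLlGg=8 HhLlgg=4 HhllGG=2 HhllGg=4 Hhllgg=2 hhLLGG=1 hhLLGg=2 hhLLgg=1 hhLlGG=2 hhLlGg=4 hhLlgg=2 hhllGG=1 hhllGg=2 hhllgg=1
HHllgg hits 1/64; gcd=1; 1÷1/64÷1 = 1/64

P(HHllgg) = 1/64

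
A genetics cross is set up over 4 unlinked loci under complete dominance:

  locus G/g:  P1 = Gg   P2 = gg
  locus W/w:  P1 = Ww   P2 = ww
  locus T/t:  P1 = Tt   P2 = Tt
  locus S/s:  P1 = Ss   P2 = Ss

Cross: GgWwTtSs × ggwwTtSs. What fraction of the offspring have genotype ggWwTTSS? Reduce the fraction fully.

GgWwTtSs gametes: GWTS×1, GWTs×1, GWtS×1, GWts×1, GwTS×1, GwTs×1, GwtS×1, Gwts×1, gWTS×1, gWTs×1, gWtS×1, gWts×1, gwTS×1, gwTs×1, gwtS×1, gwts×1
ggwwTtSs gametes: gwTS×4, gwTs×4, gwtS×4, gwts×4
GgWwTtSs×ggwwTtSs grid (16·16=256): GgWwTTSS=4 GgWwTTSs=8 GgWwTTss=4 GgWwTtSS=8 GgWwTtSs=16 GgWwTtss=8 GgWwttSS=4 GgWwttSs=8 GgWwttss=4 GgwwTTSS=4 GgwwTTSs=8 GgwwTTss=4 GgwwTtSS=8 GgwwTtSs=16 GgwwTtss=8 GgwwttSS=4 GgwwttSs=8 Ggwwttss=4 ggWwTTSS=4 ggWwTTSs=8 ggWwTTss=4 ggWwTtSS=8 ggWwTtSs=16 ggWwTtss=8 ggWwttSS=4 ggWwttSs=8 ggWwttss=4 ggwwTTSS=4 ggwwTTSs=8 ggwwTTss=4 ggwwTtSS=8 ggwwTtSs=16 ggwwTtss=8 ggwwttSS=4 ggwwttSs=8 ggwwttss=4
ggWwTTSS hits 4/256; gcd=4; 4÷4/256÷4 = 1/64

P(ggWwTTSS) = 1/64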